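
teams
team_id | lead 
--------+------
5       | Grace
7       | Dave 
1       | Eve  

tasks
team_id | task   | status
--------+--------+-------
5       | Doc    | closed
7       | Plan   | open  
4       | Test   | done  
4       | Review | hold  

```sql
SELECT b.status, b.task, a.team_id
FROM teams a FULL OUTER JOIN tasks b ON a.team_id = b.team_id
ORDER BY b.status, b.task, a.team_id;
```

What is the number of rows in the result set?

FULL OUTER JOIN keeps every row from both sides; unmatched rows get NULL for the other side's columns.
Matching on a.team_id = b.team_id.
Matched pairs: 2; unmatched a rows kept: 1; unmatched b rows kept: 2.
Total: 2 matched + 3 padded = 5 rows.

5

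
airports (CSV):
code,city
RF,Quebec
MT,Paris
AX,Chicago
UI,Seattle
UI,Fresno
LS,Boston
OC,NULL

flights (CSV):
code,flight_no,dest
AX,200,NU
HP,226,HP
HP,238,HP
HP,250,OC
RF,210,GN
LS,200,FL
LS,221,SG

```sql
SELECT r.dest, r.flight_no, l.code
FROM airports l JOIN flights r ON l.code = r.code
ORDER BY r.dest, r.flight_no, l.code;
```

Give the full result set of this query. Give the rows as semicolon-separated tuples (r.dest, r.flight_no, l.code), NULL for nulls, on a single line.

(FL, 200, LS); (GN, 210, RF); (NU, 200, AX); (SG, 221, LS)

INNER JOIN keeps only pairs where the ON condition holds.
Matching on l.code = r.code.
- l[0] code=RF → 1 match(es) in r → 1 row(s).
- l[1] code=MT → no match; dropped.
- l[2] code=AX → 1 match(es) in r → 1 row(s).
- l[3] code=UI → no match; dropped.
- l[4] code=UI → no match; dropped.
- l[5] code=LS → 2 match(es) in r → 2 row(s).
- l[6] code=OC → no match; dropped.
After projecting and ordering:
r.dest | r.flight_no | l.code
FL | 200 | LS
GN | 210 | RF
NU | 200 | AX
SG | 221 | LS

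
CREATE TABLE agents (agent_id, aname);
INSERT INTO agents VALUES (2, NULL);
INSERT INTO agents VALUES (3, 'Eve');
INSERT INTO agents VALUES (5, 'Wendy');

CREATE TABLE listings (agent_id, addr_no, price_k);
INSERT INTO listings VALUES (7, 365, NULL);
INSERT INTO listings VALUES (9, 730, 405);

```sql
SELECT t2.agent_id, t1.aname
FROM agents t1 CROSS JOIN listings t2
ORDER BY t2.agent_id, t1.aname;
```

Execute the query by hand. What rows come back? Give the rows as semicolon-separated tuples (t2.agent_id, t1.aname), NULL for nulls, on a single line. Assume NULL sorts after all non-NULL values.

CROSS JOIN pairs every row of `agents` with every row of `listings`: 3 × 2 = 6 rows.
After projecting and ordering:
t2.agent_id | t1.aname
7 | Eve
7 | Wendy
7 | NULL
9 | Eve
9 | Wendy
9 | NULL

(7, Eve); (7, Wendy); (7, NULL); (9, Eve); (9, Wendy); (9, NULL)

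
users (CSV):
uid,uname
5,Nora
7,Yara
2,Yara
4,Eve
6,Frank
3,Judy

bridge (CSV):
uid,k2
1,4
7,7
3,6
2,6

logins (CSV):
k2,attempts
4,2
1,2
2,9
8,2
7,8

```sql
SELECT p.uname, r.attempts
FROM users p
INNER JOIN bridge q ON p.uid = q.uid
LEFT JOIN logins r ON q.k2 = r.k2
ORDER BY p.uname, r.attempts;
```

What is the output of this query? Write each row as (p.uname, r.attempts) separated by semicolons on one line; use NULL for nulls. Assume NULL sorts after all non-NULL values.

(Judy, NULL); (Yara, 8); (Yara, NULL)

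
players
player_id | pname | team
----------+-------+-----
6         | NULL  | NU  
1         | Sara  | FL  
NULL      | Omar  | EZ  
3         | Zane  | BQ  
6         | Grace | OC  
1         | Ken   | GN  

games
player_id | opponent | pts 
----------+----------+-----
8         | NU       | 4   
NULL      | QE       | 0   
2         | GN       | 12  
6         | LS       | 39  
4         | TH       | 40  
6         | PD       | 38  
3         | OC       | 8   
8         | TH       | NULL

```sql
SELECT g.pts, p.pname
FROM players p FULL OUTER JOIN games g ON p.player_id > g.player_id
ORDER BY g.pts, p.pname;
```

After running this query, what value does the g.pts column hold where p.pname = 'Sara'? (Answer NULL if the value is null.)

NULL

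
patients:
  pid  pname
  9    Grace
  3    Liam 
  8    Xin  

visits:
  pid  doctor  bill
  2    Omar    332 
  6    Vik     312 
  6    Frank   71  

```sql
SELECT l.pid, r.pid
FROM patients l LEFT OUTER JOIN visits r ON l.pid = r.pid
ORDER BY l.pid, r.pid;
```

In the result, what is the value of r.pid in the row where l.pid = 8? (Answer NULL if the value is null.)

NULL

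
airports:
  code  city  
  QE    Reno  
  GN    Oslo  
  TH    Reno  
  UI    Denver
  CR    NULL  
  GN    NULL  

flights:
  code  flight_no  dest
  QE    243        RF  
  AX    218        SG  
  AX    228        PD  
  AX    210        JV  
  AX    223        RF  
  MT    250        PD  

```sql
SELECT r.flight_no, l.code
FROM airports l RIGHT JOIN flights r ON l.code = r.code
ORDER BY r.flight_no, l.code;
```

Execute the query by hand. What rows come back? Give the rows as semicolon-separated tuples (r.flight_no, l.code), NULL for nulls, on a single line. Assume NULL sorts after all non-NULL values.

(210, NULL); (218, NULL); (223, NULL); (228, NULL); (243, QE); (250, NULL)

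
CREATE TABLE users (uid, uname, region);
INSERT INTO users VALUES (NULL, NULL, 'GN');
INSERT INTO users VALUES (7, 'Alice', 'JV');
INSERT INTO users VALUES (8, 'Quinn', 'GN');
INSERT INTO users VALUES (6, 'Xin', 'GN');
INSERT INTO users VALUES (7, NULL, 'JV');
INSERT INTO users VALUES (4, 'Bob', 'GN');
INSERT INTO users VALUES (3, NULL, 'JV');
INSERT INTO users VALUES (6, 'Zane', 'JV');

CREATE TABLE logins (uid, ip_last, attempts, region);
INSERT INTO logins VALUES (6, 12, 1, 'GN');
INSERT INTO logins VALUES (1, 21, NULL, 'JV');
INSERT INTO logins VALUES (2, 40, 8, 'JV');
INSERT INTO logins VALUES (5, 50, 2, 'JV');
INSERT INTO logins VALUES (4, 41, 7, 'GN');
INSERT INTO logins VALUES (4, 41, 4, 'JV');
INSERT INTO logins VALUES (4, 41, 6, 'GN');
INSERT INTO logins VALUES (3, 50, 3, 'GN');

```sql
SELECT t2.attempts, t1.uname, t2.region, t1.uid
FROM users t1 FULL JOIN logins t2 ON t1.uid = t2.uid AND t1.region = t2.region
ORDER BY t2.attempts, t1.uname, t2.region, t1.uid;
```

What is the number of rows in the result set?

FULL OUTER JOIN keeps every row from both sides; unmatched rows get NULL for the other side's columns.
Matching on t1.uid = t2.uid AND t1.region = t2.region. A NULL in a compared column never satisfies the condition.
Matched pairs: 3; unmatched t1 rows kept: 6; unmatched t2 rows kept: 5.
Total: 3 matched + 11 padded = 14 rows.

14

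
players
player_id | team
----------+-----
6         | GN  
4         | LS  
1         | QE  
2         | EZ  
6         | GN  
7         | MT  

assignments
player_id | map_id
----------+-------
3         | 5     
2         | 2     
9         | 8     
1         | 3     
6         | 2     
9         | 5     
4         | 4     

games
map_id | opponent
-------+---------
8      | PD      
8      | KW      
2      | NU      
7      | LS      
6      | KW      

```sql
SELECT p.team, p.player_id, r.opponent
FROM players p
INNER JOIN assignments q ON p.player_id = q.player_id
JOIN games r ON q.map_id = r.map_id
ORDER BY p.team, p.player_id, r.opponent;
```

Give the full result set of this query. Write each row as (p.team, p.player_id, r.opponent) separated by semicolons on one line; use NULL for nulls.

(EZ, 2, NU); (GN, 6, NU); (GN, 6, NU)

Step 1 — p INNER JOIN q on player_id → 5 row(s).
Then INNER JOIN `games r` on map_id: keep only rows whose q.map_id appears in r.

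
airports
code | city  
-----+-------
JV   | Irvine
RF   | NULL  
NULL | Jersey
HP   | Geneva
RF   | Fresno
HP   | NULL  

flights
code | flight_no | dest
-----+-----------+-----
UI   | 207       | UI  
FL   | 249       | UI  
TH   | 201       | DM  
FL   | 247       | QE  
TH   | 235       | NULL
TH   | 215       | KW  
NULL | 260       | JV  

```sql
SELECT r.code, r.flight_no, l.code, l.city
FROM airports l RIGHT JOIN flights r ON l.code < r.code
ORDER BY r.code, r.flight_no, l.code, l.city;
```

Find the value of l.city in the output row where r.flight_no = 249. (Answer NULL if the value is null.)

NULL

RIGHT JOIN keeps every row from `flights`; unmatched rows get NULL for `airports`'s columns.
Matching on l.code < r.code. A NULL in a compared column never satisfies the condition.
- l row (code=JV): matches 4 r row(s) → 4 output row(s).
- l row (code=RF): matches 4 r row(s) → 4 output row(s).
- l row (code=NULL): no match.
- l row (code=HP): matches 4 r row(s) → 4 output row(s).
- l row (code=RF): matches 4 r row(s) → 4 output row(s).
- l row (code=HP): matches 4 r row(s) → 4 output row(s).
- plus 3 unmatched r row(s), each kept with NULL l columns.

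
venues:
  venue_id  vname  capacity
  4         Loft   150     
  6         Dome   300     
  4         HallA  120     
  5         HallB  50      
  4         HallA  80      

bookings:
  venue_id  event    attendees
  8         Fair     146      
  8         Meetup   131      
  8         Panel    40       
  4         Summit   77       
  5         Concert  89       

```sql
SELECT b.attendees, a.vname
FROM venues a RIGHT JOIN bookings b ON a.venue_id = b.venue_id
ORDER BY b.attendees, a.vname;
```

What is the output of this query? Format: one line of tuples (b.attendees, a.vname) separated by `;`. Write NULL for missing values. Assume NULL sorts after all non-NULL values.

RIGHT JOIN keeps every row from `bookings`; unmatched rows get NULL for `venues`'s columns.
Matching on a.venue_id = b.venue_id.
Matched pairs: 4; unmatched b rows kept: 3.

(40, NULL); (77, HallA); (77, HallA); (77, Loft); (89, HallB); (131, NULL); (146, NULL)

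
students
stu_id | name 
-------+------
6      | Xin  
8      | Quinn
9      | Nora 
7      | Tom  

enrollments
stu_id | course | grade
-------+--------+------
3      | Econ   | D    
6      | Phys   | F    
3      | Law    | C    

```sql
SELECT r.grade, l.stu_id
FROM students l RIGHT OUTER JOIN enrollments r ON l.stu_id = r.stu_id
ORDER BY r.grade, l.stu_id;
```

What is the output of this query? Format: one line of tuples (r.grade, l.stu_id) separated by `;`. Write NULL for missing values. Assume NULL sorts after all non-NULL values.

RIGHT JOIN keeps every row from `enrollments`; unmatched rows get NULL for `students`'s columns.
Matching on l.stu_id = r.stu_id.
Matched pairs: 1; unmatched r rows kept: 2.

(C, NULL); (D, NULL); (F, 6)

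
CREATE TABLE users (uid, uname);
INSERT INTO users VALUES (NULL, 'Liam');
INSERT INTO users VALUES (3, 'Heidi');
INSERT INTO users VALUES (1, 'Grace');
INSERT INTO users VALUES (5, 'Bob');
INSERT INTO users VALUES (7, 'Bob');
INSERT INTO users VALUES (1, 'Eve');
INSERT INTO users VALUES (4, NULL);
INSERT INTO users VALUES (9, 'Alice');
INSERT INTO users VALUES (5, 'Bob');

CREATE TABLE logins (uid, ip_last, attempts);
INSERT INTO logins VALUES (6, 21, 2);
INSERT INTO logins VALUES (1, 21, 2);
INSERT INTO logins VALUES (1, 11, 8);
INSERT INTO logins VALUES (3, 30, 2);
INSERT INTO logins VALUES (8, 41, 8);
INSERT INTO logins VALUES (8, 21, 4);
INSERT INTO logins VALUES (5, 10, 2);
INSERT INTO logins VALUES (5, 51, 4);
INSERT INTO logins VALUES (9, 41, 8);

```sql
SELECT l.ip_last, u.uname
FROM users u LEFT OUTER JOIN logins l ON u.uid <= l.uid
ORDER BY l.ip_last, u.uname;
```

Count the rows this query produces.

LEFT JOIN keeps every row from `users`; unmatched rows get NULL for `logins`'s columns.
Matching on u.uid <= l.uid. A NULL in a compared column never satisfies the condition.
- uid=NULL: no l row matches, row kept with l columns NULL.
- uid=3: 7 matching l row(s), so 7 row(s) emitted.
- uid=1: 9 matching l row(s), so 9 row(s) emitted.
- uid=5: 6 matching l row(s), so 6 row(s) emitted.
- uid=7: 3 matching l row(s), so 3 row(s) emitted.
- uid=1: 9 matching l row(s), so 9 row(s) emitted.
- uid=4: 6 matching l row(s), so 6 row(s) emitted.
- uid=9: 1 matching l row(s), so 1 row(s) emitted.
- uid=5: 6 matching l row(s), so 6 row(s) emitted.
Total: 47 matched + 1 padded = 48 rows.

48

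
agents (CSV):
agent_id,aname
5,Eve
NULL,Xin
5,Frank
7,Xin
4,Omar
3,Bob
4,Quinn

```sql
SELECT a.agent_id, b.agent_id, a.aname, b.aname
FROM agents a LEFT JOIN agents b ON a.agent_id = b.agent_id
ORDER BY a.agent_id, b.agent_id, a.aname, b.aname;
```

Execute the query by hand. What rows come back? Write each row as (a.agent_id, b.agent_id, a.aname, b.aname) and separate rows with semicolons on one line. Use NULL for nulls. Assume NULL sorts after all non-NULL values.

LEFT JOIN keeps every row from `agents a`; unmatched rows get NULL for `agents b`'s columns.
Matching on a.agent_id = b.agent_id. A NULL in a compared column never satisfies the condition.
Matched pairs: 10; unmatched a rows kept: 1.

(3, 3, Bob, Bob); (4, 4, Omar, Omar); (4, 4, Omar, Quinn); (4, 4, Quinn, Omar); (4, 4, Quinn, Quinn); (5, 5, Eve, Eve); (5, 5, Eve, Frank); (5, 5, Frank, Eve); (5, 5, Frank, Frank); (7, 7, Xin, Xin); (NULL, NULL, Xin, NULL)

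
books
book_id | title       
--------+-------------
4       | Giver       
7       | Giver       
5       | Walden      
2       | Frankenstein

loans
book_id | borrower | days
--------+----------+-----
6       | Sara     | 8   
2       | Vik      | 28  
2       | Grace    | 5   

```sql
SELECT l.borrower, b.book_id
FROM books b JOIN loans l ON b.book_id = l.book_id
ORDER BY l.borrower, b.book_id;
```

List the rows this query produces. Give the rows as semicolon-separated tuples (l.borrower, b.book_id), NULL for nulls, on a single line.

INNER JOIN keeps only pairs where the ON condition holds.
Matching on b.book_id = l.book_id.
- b row (book_id=4): no match → dropped.
- b row (book_id=7): no match → dropped.
- b row (book_id=5): no match → dropped.
- b row (book_id=2): matches 2 l row(s) → 2 output row(s).
After projecting and ordering:
l.borrower | b.book_id
Grace | 2
Vik | 2

(Grace, 2); (Vik, 2)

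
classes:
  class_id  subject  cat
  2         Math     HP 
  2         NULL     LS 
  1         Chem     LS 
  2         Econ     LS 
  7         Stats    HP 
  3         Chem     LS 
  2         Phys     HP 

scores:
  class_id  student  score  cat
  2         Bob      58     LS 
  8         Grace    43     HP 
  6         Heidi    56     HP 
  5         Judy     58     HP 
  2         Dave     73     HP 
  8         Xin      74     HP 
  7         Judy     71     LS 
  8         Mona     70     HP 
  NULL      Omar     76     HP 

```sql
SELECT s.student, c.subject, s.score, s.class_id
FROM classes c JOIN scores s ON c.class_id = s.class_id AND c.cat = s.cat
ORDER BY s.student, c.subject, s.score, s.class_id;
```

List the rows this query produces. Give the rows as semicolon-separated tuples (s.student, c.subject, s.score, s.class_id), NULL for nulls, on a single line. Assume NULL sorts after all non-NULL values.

(Bob, Econ, 58, 2); (Bob, NULL, 58, 2); (Dave, Math, 73, 2); (Dave, Phys, 73, 2)

INNER JOIN keeps only pairs where the ON condition holds.
Matching on c.class_id = s.class_id AND c.cat = s.cat. A NULL in a compared column never satisfies the condition.
- c (class_id=2, cat=HP) pairs with 1 row(s) of s.
- c (class_id=2, cat=LS) pairs with 1 row(s) of s.
- c (class_id=1, cat=LS) has no partner → excluded.
- c (class_id=2, cat=LS) pairs with 1 row(s) of s.
- c (class_id=7, cat=HP) has no partner → excluded.
- c (class_id=3, cat=LS) has no partner → excluded.
- c (class_id=2, cat=HP) pairs with 1 row(s) of s.
After projecting and ordering:
s.student | c.subject | s.score | s.class_id
Bob | Econ | 58 | 2
Bob | NULL | 58 | 2
Dave | Math | 73 | 2
Dave | Phys | 73 | 2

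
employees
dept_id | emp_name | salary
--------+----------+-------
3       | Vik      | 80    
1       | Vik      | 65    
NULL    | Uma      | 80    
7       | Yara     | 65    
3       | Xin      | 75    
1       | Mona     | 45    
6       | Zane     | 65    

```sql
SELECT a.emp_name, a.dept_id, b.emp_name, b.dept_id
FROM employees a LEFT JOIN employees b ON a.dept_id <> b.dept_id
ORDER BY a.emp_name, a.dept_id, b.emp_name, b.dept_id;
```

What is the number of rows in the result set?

LEFT JOIN keeps every row from `employees a`; unmatched rows get NULL for `employees b`'s columns.
Matching on a.dept_id <> b.dept_id. A NULL in a compared column never satisfies the condition.
- dept_id=3: 4 matching b row(s), so 4 row(s) emitted.
- dept_id=1: 4 matching b row(s), so 4 row(s) emitted.
- dept_id=NULL: no b row matches, row kept with b columns NULL.
- dept_id=7: 5 matching b row(s), so 5 row(s) emitted.
- dept_id=3: 4 matching b row(s), so 4 row(s) emitted.
- dept_id=1: 4 matching b row(s), so 4 row(s) emitted.
- dept_id=6: 5 matching b row(s), so 5 row(s) emitted.
Total: 26 matched + 1 padded = 27 rows.

27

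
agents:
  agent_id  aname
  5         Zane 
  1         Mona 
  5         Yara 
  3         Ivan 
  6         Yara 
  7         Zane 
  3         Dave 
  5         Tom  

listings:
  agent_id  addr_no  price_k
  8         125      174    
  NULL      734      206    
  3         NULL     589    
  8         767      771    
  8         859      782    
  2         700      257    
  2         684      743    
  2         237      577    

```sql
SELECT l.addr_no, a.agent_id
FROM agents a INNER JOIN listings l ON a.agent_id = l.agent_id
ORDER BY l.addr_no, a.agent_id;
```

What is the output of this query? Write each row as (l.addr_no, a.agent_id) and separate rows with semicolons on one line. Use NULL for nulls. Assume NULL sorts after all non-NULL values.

(NULL, 3); (NULL, 3)

INNER JOIN keeps only pairs where the ON condition holds.
Matching on a.agent_id = l.agent_id. A NULL in a compared column never satisfies the condition.
Matched pairs: 2.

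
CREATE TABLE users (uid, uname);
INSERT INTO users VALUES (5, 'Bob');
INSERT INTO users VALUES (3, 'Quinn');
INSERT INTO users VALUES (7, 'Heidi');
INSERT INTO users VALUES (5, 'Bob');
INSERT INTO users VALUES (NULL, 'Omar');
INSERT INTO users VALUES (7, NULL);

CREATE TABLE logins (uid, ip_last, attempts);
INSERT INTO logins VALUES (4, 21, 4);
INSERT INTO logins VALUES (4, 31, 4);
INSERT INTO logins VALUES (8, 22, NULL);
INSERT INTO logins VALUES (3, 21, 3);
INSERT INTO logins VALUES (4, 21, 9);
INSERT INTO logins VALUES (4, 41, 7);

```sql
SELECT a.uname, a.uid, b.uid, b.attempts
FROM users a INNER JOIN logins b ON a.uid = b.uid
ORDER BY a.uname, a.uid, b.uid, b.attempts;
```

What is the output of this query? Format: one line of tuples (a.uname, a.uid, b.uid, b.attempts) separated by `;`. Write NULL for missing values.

(Quinn, 3, 3, 3)

INNER JOIN keeps only pairs where the ON condition holds.
Matching on a.uid = b.uid. A NULL in a compared column never satisfies the condition.
- a row (uid=5): no match → dropped.
- a row (uid=3): matches 1 b row(s) → 1 output row(s).
- a row (uid=7): no match → dropped.
- a row (uid=5): no match → dropped.
- a row (uid=NULL): no match → dropped.
- a row (uid=7): no match → dropped.
After projecting and ordering:
a.uname | a.uid | b.uid | b.attempts
Quinn | 3 | 3 | 3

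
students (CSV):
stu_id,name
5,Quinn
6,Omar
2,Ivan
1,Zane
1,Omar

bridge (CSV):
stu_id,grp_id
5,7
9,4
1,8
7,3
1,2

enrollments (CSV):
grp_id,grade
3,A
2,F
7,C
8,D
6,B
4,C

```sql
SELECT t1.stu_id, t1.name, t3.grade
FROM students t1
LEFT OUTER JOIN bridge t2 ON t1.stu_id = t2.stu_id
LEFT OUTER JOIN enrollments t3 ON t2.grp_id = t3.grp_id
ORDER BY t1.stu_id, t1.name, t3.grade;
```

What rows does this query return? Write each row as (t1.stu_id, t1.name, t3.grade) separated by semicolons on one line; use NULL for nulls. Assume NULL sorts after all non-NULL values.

(1, Omar, D); (1, Omar, F); (1, Zane, D); (1, Zane, F); (2, Ivan, NULL); (5, Quinn, C); (6, Omar, NULL)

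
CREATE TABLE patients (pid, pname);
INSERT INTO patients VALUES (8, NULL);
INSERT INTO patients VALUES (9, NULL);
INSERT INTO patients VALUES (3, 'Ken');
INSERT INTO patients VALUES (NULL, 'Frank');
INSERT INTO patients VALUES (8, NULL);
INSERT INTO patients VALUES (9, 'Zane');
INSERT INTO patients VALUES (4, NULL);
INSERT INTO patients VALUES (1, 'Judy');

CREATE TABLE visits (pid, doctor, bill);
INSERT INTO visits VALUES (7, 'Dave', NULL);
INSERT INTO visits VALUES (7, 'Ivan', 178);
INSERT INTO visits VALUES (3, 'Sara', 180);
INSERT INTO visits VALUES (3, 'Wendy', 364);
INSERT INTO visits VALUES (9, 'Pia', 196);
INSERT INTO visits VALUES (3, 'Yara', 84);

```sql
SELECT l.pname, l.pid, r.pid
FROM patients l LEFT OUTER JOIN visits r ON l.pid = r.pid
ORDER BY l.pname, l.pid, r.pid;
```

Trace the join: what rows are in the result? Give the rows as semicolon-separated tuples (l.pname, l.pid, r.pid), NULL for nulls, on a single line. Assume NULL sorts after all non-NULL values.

(Frank, NULL, NULL); (Judy, 1, NULL); (Ken, 3, 3); (Ken, 3, 3); (Ken, 3, 3); (Zane, 9, 9); (NULL, 4, NULL); (NULL, 8, NULL); (NULL, 8, NULL); (NULL, 9, 9)

LEFT JOIN keeps every row from `patients`; unmatched rows get NULL for `visits`'s columns.
Matching on l.pid = r.pid. A NULL in a compared column never satisfies the condition.
- pid=8: no r row matches, row kept with r columns NULL.
- pid=9: 1 matching r row(s), so 1 row(s) emitted.
- pid=3: 3 matching r row(s), so 3 row(s) emitted.
- pid=NULL: no r row matches, row kept with r columns NULL.
- pid=8: no r row matches, row kept with r columns NULL.
- pid=9: 1 matching r row(s), so 1 row(s) emitted.
- pid=4: no r row matches, row kept with r columns NULL.
- pid=1: no r row matches, row kept with r columns NULL.
After projecting and ordering:
l.pname | l.pid | r.pid
Frank | NULL | NULL
Judy | 1 | NULL
Ken | 3 | 3
Ken | 3 | 3
Ken | 3 | 3
Zane | 9 | 9
NULL | 4 | NULL
NULL | 8 | NULL
NULL | 8 | NULL
NULL | 9 | 9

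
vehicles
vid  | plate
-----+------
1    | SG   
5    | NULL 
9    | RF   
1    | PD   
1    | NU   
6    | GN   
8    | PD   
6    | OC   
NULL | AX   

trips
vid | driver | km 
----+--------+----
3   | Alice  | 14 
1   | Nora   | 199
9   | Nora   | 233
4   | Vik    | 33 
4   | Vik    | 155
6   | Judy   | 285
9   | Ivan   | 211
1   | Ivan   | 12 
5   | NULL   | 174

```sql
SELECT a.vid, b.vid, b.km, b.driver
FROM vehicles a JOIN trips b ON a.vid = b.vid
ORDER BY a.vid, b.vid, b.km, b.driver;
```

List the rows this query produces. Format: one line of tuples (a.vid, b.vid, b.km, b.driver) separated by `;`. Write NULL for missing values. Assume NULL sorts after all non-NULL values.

INNER JOIN keeps only pairs where the ON condition holds.
Matching on a.vid = b.vid. A NULL in a compared column never satisfies the condition.
Matched pairs: 11.

(1, 1, 12, Ivan); (1, 1, 12, Ivan); (1, 1, 12, Ivan); (1, 1, 199, Nora); (1, 1, 199, Nora); (1, 1, 199, Nora); (5, 5, 174, NULL); (6, 6, 285, Judy); (6, 6, 285, Judy); (9, 9, 211, Ivan); (9, 9, 233, Nora)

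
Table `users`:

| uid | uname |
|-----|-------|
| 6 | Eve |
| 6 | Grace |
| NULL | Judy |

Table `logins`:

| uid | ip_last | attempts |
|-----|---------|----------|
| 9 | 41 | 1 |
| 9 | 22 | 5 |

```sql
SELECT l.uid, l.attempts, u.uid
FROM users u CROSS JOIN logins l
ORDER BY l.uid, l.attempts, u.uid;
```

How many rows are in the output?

CROSS JOIN pairs every row of `users` with every row of `logins`: 3 × 2 = 6 rows.

6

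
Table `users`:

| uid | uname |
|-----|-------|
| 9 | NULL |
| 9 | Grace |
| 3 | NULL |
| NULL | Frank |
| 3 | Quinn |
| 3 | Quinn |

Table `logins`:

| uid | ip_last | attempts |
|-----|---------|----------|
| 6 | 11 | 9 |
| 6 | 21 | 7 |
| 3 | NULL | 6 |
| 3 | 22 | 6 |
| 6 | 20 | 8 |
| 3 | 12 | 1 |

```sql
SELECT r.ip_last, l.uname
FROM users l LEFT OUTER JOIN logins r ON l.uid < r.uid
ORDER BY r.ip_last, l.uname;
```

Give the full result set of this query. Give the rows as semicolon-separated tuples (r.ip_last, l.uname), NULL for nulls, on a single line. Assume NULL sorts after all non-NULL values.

LEFT JOIN keeps every row from `users`; unmatched rows get NULL for `logins`'s columns.
Matching on l.uid < r.uid. A NULL in a compared column never satisfies the condition.
Matched pairs: 9; unmatched l rows kept: 3.

(11, Quinn); (11, Quinn); (11, NULL); (20, Quinn); (20, Quinn); (20, NULL); (21, Quinn); (21, Quinn); (21, NULL); (NULL, Frank); (NULL, Grace); (NULL, NULL)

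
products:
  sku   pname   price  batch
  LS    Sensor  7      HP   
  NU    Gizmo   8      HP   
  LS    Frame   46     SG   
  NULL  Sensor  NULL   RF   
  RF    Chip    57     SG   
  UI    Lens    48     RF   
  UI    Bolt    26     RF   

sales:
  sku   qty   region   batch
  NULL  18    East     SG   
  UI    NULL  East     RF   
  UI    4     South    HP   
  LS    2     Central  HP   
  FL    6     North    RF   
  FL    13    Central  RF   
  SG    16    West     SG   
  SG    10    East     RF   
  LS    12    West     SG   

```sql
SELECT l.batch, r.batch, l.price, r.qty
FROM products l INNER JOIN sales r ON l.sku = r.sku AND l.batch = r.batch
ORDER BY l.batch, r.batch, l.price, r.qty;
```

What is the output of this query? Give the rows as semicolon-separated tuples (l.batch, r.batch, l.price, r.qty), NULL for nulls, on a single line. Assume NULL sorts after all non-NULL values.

INNER JOIN keeps only pairs where the ON condition holds.
Matching on l.sku = r.sku AND l.batch = r.batch. A NULL in a compared column never satisfies the condition.
Matched pairs: 4.

(HP, HP, 7, 2); (RF, RF, 26, NULL); (RF, RF, 48, NULL); (SG, SG, 46, 12)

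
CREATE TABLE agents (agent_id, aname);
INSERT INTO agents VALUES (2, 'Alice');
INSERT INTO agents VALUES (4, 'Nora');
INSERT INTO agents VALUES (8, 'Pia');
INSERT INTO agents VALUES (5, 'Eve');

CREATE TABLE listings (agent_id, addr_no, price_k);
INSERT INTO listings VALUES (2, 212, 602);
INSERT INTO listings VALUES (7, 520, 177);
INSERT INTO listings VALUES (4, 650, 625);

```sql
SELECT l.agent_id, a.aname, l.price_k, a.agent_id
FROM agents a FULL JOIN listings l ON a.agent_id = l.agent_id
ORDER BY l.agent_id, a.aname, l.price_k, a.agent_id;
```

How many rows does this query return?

5

FULL OUTER JOIN keeps every row from both sides; unmatched rows get NULL for the other side's columns.
Matching on a.agent_id = l.agent_id.
- agent_id=2: 1 matching l row(s), so 1 row(s) emitted.
- agent_id=4: 1 matching l row(s), so 1 row(s) emitted.
- agent_id=8: no l row matches, row kept with l columns NULL.
- agent_id=5: no l row matches, row kept with l columns NULL.
- plus 1 unmatched l row(s), each kept with NULL a columns.
Total: 2 matched + 3 padded = 5 rows.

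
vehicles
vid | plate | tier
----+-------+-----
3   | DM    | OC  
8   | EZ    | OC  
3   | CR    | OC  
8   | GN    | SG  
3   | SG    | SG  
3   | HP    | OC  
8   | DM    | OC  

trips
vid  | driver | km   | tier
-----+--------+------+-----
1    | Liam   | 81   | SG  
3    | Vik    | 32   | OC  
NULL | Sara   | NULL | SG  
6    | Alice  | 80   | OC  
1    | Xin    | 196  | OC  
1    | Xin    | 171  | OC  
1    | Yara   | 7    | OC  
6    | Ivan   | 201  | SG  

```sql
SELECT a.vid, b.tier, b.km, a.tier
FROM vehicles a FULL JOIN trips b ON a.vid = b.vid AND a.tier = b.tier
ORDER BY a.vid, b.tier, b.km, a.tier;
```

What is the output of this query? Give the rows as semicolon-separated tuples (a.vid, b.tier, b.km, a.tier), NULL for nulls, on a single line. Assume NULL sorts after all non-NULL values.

FULL OUTER JOIN keeps every row from both sides; unmatched rows get NULL for the other side's columns.
Matching on a.vid = b.vid AND a.tier = b.tier. A NULL in a compared column never satisfies the condition.
- a[0] vid=3, tier=OC → 1 match(es) in b → 1 row(s).
- a[1] vid=8, tier=OC → no match; kept with NULLs on the b side.
- a[2] vid=3, tier=OC → 1 match(es) in b → 1 row(s).
- a[3] vid=8, tier=SG → no match; kept with NULLs on the b side.
- a[4] vid=3, tier=SG → no match; kept with NULLs on the b side.
- a[5] vid=3, tier=OC → 1 match(es) in b → 1 row(s).
- a[6] vid=8, tier=OC → no match; kept with NULLs on the b side.
- 7 b row(s) had no a match → kept, a columns NULL.

(3, OC, 32, OC); (3, OC, 32, OC); (3, OC, 32, OC); (3, NULL, NULL, SG); (8, NULL, NULL, OC); (8, NULL, NULL, OC); (8, NULL, NULL, SG); (NULL, OC, 7, NULL); (NULL, OC, 80, NULL); (NULL, OC, 171, NULL); (NULL, OC, 196, NULL); (NULL, SG, 81, NULL); (NULL, SG, 201, NULL); (NULL, SG, NULL, NULL)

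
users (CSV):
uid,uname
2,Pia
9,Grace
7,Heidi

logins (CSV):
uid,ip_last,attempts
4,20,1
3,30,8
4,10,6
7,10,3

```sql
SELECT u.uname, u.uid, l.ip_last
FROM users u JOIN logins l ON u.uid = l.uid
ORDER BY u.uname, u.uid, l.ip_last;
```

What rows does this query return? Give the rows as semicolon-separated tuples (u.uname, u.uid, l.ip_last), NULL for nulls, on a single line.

INNER JOIN keeps only pairs where the ON condition holds.
Matching on u.uid = l.uid.
Matched pairs: 1.

(Heidi, 7, 10)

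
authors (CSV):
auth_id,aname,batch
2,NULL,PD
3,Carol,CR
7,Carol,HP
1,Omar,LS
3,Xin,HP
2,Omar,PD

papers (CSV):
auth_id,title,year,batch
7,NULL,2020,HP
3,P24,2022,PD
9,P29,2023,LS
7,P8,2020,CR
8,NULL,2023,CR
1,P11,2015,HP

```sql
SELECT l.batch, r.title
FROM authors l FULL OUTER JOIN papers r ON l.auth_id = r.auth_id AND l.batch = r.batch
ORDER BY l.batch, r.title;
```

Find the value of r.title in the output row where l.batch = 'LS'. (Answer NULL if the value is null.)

NULL

FULL OUTER JOIN keeps every row from both sides; unmatched rows get NULL for the other side's columns.
Matching on l.auth_id = r.auth_id AND l.batch = r.batch.
- l row (auth_id=2, batch=PD): no match → kept, r columns NULL.
- l row (auth_id=3, batch=CR): no match → kept, r columns NULL.
- l row (auth_id=7, batch=HP): matches 1 r row(s) → 1 output row(s).
- l row (auth_id=1, batch=LS): no match → kept, r columns NULL.
- l row (auth_id=3, batch=HP): no match → kept, r columns NULL.
- l row (auth_id=2, batch=PD): no match → kept, r columns NULL.
- 5 r row(s) had no l match → kept, l columns NULL.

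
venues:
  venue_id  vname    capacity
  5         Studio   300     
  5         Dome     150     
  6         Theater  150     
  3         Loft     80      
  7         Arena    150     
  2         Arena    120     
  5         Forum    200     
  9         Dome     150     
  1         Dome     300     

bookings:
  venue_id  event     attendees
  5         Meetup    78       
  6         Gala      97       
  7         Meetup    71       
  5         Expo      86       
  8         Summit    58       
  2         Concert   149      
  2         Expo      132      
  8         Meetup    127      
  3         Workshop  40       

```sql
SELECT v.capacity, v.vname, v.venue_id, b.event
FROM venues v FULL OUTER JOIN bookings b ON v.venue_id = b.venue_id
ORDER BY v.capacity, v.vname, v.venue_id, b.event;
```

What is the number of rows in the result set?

15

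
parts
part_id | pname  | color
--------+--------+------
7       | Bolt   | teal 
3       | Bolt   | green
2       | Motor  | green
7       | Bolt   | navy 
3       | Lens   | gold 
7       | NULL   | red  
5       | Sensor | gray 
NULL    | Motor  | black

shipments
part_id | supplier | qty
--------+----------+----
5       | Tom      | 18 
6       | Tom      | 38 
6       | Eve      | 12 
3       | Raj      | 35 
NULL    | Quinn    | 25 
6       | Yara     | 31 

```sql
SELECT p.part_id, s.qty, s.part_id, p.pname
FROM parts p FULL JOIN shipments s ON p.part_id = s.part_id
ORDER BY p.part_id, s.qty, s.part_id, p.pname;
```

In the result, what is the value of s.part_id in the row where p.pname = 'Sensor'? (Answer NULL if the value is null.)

5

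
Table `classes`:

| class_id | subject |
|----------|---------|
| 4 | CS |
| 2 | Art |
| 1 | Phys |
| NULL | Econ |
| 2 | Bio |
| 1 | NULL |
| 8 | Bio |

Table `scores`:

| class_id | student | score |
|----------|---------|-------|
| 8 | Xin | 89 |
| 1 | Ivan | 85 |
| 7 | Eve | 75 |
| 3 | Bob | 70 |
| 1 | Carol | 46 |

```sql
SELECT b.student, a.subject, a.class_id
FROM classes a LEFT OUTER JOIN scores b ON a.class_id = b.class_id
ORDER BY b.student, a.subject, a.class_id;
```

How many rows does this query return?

9

LEFT JOIN keeps every row from `classes`; unmatched rows get NULL for `scores`'s columns.
Matching on a.class_id = b.class_id. A NULL in a compared column never satisfies the condition.
- a[0] class_id=4 → no match; kept with NULLs on the b side.
- a[1] class_id=2 → no match; kept with NULLs on the b side.
- a[2] class_id=1 → 2 match(es) in b → 2 row(s).
- a[3] class_id=NULL → no match; kept with NULLs on the b side.
- a[4] class_id=2 → no match; kept with NULLs on the b side.
- a[5] class_id=1 → 2 match(es) in b → 2 row(s).
- a[6] class_id=8 → 1 match(es) in b → 1 row(s).
Total: 5 matched + 4 padded = 9 rows.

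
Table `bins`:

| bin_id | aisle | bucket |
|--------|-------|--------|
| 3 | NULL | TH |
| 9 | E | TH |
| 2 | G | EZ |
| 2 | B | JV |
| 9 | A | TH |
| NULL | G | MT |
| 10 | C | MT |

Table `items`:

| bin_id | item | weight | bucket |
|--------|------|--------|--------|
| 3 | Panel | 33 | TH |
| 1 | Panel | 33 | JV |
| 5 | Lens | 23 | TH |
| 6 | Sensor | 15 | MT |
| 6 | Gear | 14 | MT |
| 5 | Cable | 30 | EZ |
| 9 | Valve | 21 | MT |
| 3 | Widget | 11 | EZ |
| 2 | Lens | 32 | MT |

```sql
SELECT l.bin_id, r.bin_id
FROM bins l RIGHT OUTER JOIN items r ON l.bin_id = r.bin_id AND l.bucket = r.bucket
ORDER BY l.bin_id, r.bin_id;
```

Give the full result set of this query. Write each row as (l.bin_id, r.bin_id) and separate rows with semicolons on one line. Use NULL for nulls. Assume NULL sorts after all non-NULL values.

(3, 3); (NULL, 1); (NULL, 2); (NULL, 3); (NULL, 5); (NULL, 5); (NULL, 6); (NULL, 6); (NULL, 9)

RIGHT JOIN keeps every row from `items`; unmatched rows get NULL for `bins`'s columns.
Matching on l.bin_id = r.bin_id AND l.bucket = r.bucket. A NULL in a compared column never satisfies the condition.
- l[0] bin_id=3, bucket=TH → 1 match(es) in r → 1 row(s).
- l[1] bin_id=9, bucket=TH → no match.
- l[2] bin_id=2, bucket=EZ → no match.
- l[3] bin_id=2, bucket=JV → no match.
- l[4] bin_id=9, bucket=TH → no match.
- l[5] bin_id=NULL, bucket=MT → no match.
- l[6] bin_id=10, bucket=MT → no match.
- plus 8 unmatched r row(s), each kept with NULL l columns.
After projecting and ordering:
l.bin_id | r.bin_id
3 | 3
NULL | 1
NULL | 2
NULL | 3
NULL | 5
NULL | 5
NULL | 6
NULL | 6
NULL | 9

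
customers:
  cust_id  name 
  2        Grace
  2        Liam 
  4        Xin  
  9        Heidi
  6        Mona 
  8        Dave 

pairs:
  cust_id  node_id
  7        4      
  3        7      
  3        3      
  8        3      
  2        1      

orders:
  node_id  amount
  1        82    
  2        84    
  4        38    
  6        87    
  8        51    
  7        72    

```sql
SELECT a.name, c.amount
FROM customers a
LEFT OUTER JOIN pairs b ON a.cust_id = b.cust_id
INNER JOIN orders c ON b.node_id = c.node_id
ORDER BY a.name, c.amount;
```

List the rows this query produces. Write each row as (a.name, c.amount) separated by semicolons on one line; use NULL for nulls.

(Grace, 82); (Liam, 82)

Evaluate left to right. First `customers a LEFT JOIN pairs b` on cust_id: 6 row(s).
Then INNER JOIN `orders c` on node_id: keep only rows whose b.node_id appears in c.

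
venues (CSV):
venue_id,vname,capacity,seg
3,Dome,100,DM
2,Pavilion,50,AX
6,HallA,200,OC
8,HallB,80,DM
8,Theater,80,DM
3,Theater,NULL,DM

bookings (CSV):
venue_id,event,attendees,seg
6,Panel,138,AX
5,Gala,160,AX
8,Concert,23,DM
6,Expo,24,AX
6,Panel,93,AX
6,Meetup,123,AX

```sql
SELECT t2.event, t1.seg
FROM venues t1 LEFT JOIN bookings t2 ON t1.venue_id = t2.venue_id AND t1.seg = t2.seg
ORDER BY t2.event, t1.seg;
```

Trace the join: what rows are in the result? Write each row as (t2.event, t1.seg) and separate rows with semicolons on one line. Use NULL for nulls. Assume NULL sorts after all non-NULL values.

(Concert, DM); (Concert, DM); (NULL, AX); (NULL, DM); (NULL, DM); (NULL, OC)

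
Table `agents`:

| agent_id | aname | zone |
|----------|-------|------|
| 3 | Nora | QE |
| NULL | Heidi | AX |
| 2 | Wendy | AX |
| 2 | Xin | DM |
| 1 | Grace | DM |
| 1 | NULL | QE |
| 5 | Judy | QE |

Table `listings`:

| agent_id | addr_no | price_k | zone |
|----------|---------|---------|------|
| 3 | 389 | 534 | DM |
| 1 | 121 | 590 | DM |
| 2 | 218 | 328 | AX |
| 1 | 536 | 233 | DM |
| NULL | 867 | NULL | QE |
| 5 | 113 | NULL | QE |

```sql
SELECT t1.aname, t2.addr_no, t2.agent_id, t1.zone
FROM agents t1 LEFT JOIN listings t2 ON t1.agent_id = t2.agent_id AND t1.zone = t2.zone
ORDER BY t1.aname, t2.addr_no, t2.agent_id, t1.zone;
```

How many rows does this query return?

LEFT JOIN keeps every row from `agents`; unmatched rows get NULL for `listings`'s columns.
Matching on t1.agent_id = t2.agent_id AND t1.zone = t2.zone. A NULL in a compared column never satisfies the condition.
- t1[0] agent_id=3, zone=QE → no match; kept with NULLs on the t2 side.
- t1[1] agent_id=NULL, zone=AX → no match; kept with NULLs on the t2 side.
- t1[2] agent_id=2, zone=AX → 1 match(es) in t2 → 1 row(s).
- t1[3] agent_id=2, zone=DM → no match; kept with NULLs on the t2 side.
- t1[4] agent_id=1, zone=DM → 2 match(es) in t2 → 2 row(s).
- t1[5] agent_id=1, zone=QE → no match; kept with NULLs on the t2 side.
- t1[6] agent_id=5, zone=QE → 1 match(es) in t2 → 1 row(s).
Total: 4 matched + 4 padded = 8 rows.

8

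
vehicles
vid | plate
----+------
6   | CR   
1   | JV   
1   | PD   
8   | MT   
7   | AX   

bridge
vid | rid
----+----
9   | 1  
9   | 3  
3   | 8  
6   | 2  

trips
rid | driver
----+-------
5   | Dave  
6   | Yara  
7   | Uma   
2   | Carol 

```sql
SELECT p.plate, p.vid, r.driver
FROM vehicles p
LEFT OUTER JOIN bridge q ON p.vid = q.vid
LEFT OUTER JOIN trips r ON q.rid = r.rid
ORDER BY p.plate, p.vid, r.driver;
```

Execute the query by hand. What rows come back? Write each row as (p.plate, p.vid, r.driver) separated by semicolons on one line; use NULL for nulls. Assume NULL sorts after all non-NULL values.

Step 1 — p LEFT JOIN q on vid → 5 row(s).
Then LEFT JOIN `trips r` on rid: each of those 5 rows is kept; rows whose q.rid has no match in r get NULL for r's columns.

(AX, 7, NULL); (CR, 6, Carol); (JV, 1, NULL); (MT, 8, NULL); (PD, 1, NULL)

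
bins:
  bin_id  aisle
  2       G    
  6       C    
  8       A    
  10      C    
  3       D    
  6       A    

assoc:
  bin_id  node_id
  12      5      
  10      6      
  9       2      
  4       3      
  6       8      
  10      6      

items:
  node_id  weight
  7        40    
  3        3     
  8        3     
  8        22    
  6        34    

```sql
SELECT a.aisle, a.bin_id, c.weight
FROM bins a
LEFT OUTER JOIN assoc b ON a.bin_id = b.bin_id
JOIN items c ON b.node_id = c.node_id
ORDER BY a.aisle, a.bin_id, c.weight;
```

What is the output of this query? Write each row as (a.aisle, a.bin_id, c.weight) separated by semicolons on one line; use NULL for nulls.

Evaluate left to right. First `bins a LEFT JOIN assoc b` on bin_id: 7 row(s).
Then INNER JOIN `items c` on node_id: keep only rows whose b.node_id appears in c.

(A, 6, 3); (A, 6, 22); (C, 6, 3); (C, 6, 22); (C, 10, 34); (C, 10, 34)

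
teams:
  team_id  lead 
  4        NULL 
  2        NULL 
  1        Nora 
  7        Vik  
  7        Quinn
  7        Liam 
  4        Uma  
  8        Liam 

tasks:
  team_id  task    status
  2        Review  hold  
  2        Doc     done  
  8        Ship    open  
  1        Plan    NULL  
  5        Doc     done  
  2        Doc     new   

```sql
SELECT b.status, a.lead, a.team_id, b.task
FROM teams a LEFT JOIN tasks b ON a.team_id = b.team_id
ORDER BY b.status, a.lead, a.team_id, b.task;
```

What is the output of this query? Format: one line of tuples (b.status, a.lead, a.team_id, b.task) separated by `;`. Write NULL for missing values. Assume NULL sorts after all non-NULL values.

LEFT JOIN keeps every row from `teams`; unmatched rows get NULL for `tasks`'s columns.
Matching on a.team_id = b.team_id.
Matched pairs: 5; unmatched a rows kept: 5.

(done, NULL, 2, Doc); (hold, NULL, 2, Review); (new, NULL, 2, Doc); (open, Liam, 8, Ship); (NULL, Liam, 7, NULL); (NULL, Nora, 1, Plan); (NULL, Quinn, 7, NULL); (NULL, Uma, 4, NULL); (NULL, Vik, 7, NULL); (NULL, NULL, 4, NULL)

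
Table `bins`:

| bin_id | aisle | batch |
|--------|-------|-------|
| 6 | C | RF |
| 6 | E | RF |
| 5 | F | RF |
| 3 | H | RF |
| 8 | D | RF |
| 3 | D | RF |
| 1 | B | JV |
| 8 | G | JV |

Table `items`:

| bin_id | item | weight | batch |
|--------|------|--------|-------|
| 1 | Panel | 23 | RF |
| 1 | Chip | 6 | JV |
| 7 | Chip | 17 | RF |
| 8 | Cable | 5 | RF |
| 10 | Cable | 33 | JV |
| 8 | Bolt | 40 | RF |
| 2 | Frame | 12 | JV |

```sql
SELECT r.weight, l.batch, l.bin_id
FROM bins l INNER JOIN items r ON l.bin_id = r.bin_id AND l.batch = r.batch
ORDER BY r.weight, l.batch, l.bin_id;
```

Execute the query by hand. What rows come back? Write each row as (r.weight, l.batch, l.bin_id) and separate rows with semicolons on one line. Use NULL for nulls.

(5, RF, 8); (6, JV, 1); (40, RF, 8)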